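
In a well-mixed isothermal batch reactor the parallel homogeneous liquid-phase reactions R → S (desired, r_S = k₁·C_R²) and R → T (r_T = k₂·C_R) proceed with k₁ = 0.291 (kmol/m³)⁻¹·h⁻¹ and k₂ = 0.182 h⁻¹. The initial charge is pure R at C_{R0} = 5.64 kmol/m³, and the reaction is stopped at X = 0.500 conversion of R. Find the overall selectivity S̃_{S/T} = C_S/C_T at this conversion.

C_R = C_{R0}(1−X) = 2.820 kmol/m³.
Along a PFR/batch, dC_T/dC_R = −r_T/(r_S+r_T) = −k₂/(k₂+k₁·C_R).
Integrating from C_{R0} to C_R: C_T = (0.182/0.291)·ln[(0.182+0.291·5.64)/(0.182+0.291·2.82)] = 0.6254·ln(1.823/1.003) = 0.3740 kmol/m³.
Then C_S = (C_{R0}−C_R) − C_T = 2.820 − 0.3740 = 2.446 kmol/m³.
S̃_{S/T} = C_S/C_T = 2.446/0.3740 = 6.54.

6.54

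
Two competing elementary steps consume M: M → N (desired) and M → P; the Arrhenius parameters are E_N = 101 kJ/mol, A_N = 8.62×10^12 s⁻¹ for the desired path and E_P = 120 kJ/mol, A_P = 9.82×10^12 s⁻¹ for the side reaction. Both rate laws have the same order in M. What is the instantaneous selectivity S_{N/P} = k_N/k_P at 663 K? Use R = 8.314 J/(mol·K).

27.6

With equal orders, S_{N/P} = k_N/k_P = (A_N/A_P)·exp[(E_P−E_N)/(RT)].
(E_P−E_N)/(RT) = (120−101)×10³/(8.314×663) = 19000/5512 = 3.447.
k_N/k_P = (8.62×10^12/9.82×10^12)·exp(3.447) = 0.8778 × 31.40 = 27.6.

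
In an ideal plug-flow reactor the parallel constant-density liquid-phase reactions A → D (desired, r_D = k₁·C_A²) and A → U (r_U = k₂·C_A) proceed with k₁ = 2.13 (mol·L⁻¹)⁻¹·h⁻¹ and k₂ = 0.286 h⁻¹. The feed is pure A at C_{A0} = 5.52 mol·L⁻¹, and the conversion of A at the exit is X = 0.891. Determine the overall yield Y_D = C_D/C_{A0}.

0.841

C_A = C_{A0}(1−X) = 0.6017 mol·L⁻¹.
Along a PFR/batch, dC_U/dC_A = −r_U/(r_D+r_U) = −k₂/(k₂+k₁·C_A).
Integrating from C_{A0} to C_A: C_U = (0.286/2.13)·ln[(0.286+2.13·5.52)/(0.286+2.13·0.602)] = 0.1343·ln(12.04/1.568) = 0.2738 mol·L⁻¹.
Then C_D = (C_{A0}−C_A) − C_U = 4.918 − 0.2738 = 4.645 mol·L⁻¹.
Y_D = C_D/C_{A0} = 4.645/5.52 = 0.841.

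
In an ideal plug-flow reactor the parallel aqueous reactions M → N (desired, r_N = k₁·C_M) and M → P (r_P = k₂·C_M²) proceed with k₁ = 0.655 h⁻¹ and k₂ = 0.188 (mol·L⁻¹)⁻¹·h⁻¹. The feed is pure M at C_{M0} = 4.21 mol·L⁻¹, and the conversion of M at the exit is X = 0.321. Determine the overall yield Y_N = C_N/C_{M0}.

0.160

C_M = C_{M0}(1−X) = 2.859 mol·L⁻¹.
Along a PFR/batch, dC_N/dC_M = −r_N/(r_N+r_P) = −k₁/(k₁+k₂·C_M).
Integrating from C_{M0} to C_M: C_N = (0.655/0.188)·ln[(0.655+0.188·4.21)/(0.655+0.188·2.86)] = 3.484·ln(1.446/1.192) = 0.6730 mol·L⁻¹.
Y_N = C_N/C_{M0} = 0.6730/4.21 = 0.160.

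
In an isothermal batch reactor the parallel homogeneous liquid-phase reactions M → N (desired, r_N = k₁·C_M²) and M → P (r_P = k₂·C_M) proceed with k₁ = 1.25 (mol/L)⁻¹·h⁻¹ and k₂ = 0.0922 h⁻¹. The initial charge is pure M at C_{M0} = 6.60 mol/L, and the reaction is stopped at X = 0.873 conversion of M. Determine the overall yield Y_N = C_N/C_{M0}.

C_M = C_{M0}(1−X) = 0.8382 mol/L.
Along a PFR/batch, dC_P/dC_M = −r_P/(r_N+r_P) = −k₂/(k₂+k₁·C_M).
Integrating from C_{M0} to C_M: C_P = (0.0922/1.25)·ln[(0.0922+1.25·6.60)/(0.0922+1.25·0.838)] = 0.07376·ln(8.342/1.140) = 0.1468 mol/L.
Then C_N = (C_{M0}−C_M) − C_P = 5.762 − 0.1468 = 5.615 mol/L.
Y_N = C_N/C_{M0} = 5.615/6.60 = 0.851.

0.851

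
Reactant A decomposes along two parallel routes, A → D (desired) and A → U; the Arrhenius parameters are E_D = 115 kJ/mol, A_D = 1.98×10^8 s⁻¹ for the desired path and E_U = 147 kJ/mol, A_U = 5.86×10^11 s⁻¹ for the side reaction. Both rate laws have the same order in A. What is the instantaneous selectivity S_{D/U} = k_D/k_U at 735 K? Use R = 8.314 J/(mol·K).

0.0635

With equal orders, S_{D/U} = k_D/k_U = (A_D/A_U)·exp[(E_U−E_D)/(RT)].
(E_U−E_D)/(RT) = (147−115)×10³/(8.314×735) = 32000/6111 = 5.237.
k_D/k_U = (1.98×10^8/5.86×10^11)·exp(5.237) = 3.379×10^-4 × 188.0 = 0.0635.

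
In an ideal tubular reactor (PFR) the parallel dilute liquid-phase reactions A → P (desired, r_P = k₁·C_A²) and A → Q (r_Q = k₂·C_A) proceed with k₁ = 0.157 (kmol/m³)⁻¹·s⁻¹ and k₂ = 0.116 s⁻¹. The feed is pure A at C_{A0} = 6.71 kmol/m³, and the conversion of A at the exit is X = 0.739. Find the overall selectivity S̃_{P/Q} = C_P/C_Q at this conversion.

C_A = C_{A0}(1−X) = 1.751 kmol/m³.
Along a PFR/batch, dC_Q/dC_A = −r_Q/(r_P+r_Q) = −k₂/(k₂+k₁·C_A).
Integrating from C_{A0} to C_A: C_Q = (0.116/0.157)·ln[(0.116+0.157·6.71)/(0.116+0.157·1.75)] = 0.7389·ln(1.169/0.3910) = 0.8096 kmol/m³.
Then C_P = (C_{A0}−C_A) − C_Q = 4.959 − 0.8096 = 4.149 kmol/m³.
S̃_{P/Q} = C_P/C_Q = 4.149/0.8096 = 5.13.

5.13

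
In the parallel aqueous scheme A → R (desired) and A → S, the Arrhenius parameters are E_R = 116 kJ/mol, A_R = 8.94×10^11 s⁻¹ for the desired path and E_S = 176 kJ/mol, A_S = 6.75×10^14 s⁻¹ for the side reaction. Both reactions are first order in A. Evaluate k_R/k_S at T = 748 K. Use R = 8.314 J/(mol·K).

20.5

Since both paths have the same order in A, the concentration cancels and S_{R/S} = k_R/k_S = (A_R/A_S)·exp[(E_S−E_R)/(RT)].
(E_S−E_R)/(RT) = (176−116)×10³/(8.314×748) = 60000/6219 = 9.648.
k_R/k_S = (8.94×10^11/6.75×10^14)·exp(9.648) = 0.001324 × 15492 = 20.5.
Since E_R < E_S, lowering the temperature improves selectivity toward R.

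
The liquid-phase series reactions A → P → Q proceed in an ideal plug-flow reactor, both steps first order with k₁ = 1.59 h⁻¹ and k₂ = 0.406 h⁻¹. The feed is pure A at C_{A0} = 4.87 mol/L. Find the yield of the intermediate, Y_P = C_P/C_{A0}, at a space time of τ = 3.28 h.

For first-order series with pure A initially, C_P(τ) = k₁C_{A0}/(k₂−k₁)·(e^(−k₁τ) − e^(−k₂τ)).
e^(−k₁τ) = e^(−1.59×3.28) = e^(−5.215) = 0.005433; e^(−k₂τ) = e^(−1.332) = 0.2640.
C_P = 1.59×4.87/(0.406−1.59) × (0.005433−0.2640) = (-6.540)×(-0.2586) = 1.691 mol/L.
Y_P = C_P/C_{A0} = 1.691/4.87 = 0.347.

0.347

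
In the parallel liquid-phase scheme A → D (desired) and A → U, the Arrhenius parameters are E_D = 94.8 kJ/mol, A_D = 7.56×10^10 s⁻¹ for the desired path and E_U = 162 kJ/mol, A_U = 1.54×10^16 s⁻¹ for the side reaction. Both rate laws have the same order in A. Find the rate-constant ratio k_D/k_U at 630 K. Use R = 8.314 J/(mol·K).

k_D/k_U = (A_D/A_U)·exp[−(E_D−E_U)/(RT)] = (A_D/A_U)·exp[(E_U−E_D)/(RT)].
(E_U−E_D)/(RT) = (162−94.8)×10³/(8.314×630) = 67200/5238 = 12.83.
k_D/k_U = (7.56×10^10/1.54×10^16)·exp(12.83) = 4.909×10^-6 × 3.732×10^5 = 1.83.
Since E_D < E_U, lowering the temperature improves selectivity toward D.

1.83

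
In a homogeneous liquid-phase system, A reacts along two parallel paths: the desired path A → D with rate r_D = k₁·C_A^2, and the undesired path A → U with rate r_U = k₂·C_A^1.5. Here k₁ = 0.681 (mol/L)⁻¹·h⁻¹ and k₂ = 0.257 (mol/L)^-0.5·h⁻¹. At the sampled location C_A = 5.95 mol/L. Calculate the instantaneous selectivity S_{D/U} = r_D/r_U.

6.46

S_{D/U} = r_D/r_U = (k₁·C_A^2)/(k₂·C_A^1.5) = (k₁/k₂)·C_A^0.5.
= (0.681×5.950^2) / (0.257×5.950^1.5) = 24.11/3.730 = 6.46.
Since the desired path is higher order in A, keeping C_A high (PFR or concentrated feed) favours D.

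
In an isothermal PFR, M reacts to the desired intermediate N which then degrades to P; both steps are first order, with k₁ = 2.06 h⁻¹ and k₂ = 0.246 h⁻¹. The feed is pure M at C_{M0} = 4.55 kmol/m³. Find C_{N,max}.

For a first-order series the maximum intermediate yield is C_{N,max}/C_{M0} = (k₁/k₂)^[k₂/(k₂−k₁)].
= (2.06/0.246)^(0.246/(0.246−2.06)) = (8.374)^(-0.1356) = 0.7496.
C_{N,max} = 0.7496×4.55 = 3.41 kmol/m³.

3.41 kmol/m³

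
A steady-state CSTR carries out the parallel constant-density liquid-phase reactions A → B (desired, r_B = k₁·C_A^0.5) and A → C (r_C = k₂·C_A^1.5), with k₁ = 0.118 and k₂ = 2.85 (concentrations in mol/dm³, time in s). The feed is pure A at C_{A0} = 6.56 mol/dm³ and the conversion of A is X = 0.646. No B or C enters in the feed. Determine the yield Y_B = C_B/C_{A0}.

Exit C_A = C_{A0}(1−X) = 6.56×0.354 = 2.322 mol/dm³.
A CSTR operates uniformly at the exit composition, giving r_B = 0.1798 and r_C = 10.09 (each k·C_A^n at C_A = 2.322).
Fraction of consumed A going to B: r_B/(r_B+r_C) = 0.01752.
C_B = 0.01752·C_{A0}·X = 0.01752×6.56×0.646 = 0.0742 mol/dm³; Y_B = C_B/C_{A0} = 0.0113.

0.0113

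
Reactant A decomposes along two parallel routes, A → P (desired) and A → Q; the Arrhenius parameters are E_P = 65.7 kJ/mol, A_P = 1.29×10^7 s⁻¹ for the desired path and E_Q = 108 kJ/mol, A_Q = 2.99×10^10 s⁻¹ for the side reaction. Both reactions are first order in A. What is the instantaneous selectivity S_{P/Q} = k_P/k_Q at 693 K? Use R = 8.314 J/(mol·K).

0.666

With equal orders, S_{P/Q} = k_P/k_Q = (A_P/A_Q)·exp[(E_Q−E_P)/(RT)].
(E_Q−E_P)/(RT) = (108−65.7)×10³/(8.314×693) = 42300/5762 = 7.342.
k_P/k_Q = (1.29×10^7/2.99×10^10)·exp(7.342) = 4.314×10^-4 × 1543 = 0.666.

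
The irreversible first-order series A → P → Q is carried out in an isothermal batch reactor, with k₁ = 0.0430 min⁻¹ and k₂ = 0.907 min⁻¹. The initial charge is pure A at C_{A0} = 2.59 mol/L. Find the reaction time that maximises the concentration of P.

The intermediate peaks when r₁ = r₂, i.e. k₁e^(−k₁t) = k₂e^(−k₂t), giving t_opt = ln(k₂/k₁)/(k₂−k₁).
= ln(0.907/0.0430)/(0.907−0.0430) = ln(21.09)/0.8640 = 3.049/0.8640 = 3.53 min.

3.53 min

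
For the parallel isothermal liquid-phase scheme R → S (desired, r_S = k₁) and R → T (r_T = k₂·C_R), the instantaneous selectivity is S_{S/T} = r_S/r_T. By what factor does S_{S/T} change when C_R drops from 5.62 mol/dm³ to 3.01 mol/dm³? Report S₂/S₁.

S_{S/T} = (k₁/k₂)·C_R⁻¹, so S₂/S₁ = (C_{R,2}/C_{R,1})⁻¹.
= 5.62/3.01 = 1.87.
Selectivity toward S rises as C_R falls — low-concentration operation is favoured.

1.87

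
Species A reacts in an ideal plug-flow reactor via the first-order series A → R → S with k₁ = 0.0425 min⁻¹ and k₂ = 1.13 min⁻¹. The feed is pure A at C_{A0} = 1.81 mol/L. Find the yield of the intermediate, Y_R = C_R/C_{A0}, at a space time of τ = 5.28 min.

Solving the coupled first-order balances gives C_R(τ) = [k₁/(k₂−k₁)]·C_{A0}·(e^(−k₁τ) − e^(−k₂τ)).
e^(−k₁τ) = e^(−0.0425×5.28) = e^(−0.2244) = 0.7990; e^(−k₂τ) = e^(−5.966) = 0.002563.
C_R = 0.0425×1.81/(1.13−0.0425) × (0.7990−0.002563) = 0.07074×0.7964 = 0.05634 mol/L.
Y_R = C_R/C_{A0} = 0.05634/1.81 = 0.0311.

0.0311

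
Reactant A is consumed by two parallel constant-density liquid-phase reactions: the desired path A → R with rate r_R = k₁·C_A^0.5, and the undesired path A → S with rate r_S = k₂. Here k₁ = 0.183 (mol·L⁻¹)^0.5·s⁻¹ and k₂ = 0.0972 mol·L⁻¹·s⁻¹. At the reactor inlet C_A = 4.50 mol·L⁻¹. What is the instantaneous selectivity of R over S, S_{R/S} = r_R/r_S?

S_{R/S} = r_R/r_S = (k₁·C_A^0.5)/(k₂) = (k₁/k₂)·C_A^0.5.
= (0.183×4.500^0.5) / (0.0972) = 0.3882/0.09720 = 3.99.
Since the desired path is higher order in A, keeping C_A high (PFR or concentrated feed) favours R.

3.99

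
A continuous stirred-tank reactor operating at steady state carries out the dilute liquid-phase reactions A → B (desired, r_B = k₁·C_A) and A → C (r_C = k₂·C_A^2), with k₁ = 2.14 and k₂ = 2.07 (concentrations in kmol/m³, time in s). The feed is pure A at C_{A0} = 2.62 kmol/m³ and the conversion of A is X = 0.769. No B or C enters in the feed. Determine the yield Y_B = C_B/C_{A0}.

Exit C_A = C_{A0}(1−X) = 2.62×0.231 = 0.6052 kmol/m³.
Rates in a CSTR are evaluated at the outlet concentration: r_B = 2.14×0.6052 = 1.295, r_C = 2.07×0.6052^2 = 0.7582.
Fraction of consumed A going to B: r_B/(r_B+r_C) = 0.6307.
C_B = 0.6307·C_{A0}·X = 0.6307×2.62×0.769 = 1.27 kmol/m³; Y_B = C_B/C_{A0} = 0.485.

0.485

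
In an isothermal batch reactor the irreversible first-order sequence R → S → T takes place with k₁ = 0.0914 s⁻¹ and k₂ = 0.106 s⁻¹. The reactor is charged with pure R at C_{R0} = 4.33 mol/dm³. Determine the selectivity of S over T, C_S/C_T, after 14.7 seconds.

0.745

The intermediate concentration in a first-order A→B→C sequence is C_S = k₁C_{R0}(e^(−k₁t) − e^(−k₂t))/(k₂−k₁).
e^(−k₁t) = e^(−0.0914×14.7) = e^(−1.344) = 0.2609; e^(−k₂t) = e^(−1.558) = 0.2105.
C_S = 0.0914×4.33/(0.106−0.0914) × (0.2609−0.2105) = 27.11×0.05040 = 1.366 mol/dm³.
C_R = C_{R0}e^(−k₁t) = 1.130 mol/dm³, so C_T = C_{R0}−C_R−C_S = 1.834 mol/dm³; C_S/C_T = 0.745.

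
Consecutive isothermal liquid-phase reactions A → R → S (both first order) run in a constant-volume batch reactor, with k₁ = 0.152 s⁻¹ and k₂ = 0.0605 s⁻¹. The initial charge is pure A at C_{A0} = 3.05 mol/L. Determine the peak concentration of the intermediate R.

1.66 mol/L

At the optimum, C_{R,max}/C_{A0} = (k₁/k₂)^[k₂/(k₂−k₁)].
= (0.152/0.0605)^(0.0605/(0.0605−0.152)) = (2.512)^(-0.6612) = 0.5438.
C_{R,max} = 0.5438×3.05 = 1.66 mol/L.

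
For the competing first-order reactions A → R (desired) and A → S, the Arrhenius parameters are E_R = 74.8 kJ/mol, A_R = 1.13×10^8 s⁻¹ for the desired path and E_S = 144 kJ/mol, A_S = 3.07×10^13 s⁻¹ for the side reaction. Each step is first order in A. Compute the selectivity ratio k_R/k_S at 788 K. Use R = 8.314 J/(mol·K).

With equal orders, S_{R/S} = k_R/k_S = (A_R/A_S)·exp[(E_S−E_R)/(RT)].
(E_S−E_R)/(RT) = (144−74.8)×10³/(8.314×788) = 69200/6551 = 10.56.
k_R/k_S = (1.13×10^8/3.07×10^13)·exp(10.56) = 3.681×10^-6 × 38661 = 0.142.
Since E_R < E_S, lowering the temperature improves selectivity toward R.

0.142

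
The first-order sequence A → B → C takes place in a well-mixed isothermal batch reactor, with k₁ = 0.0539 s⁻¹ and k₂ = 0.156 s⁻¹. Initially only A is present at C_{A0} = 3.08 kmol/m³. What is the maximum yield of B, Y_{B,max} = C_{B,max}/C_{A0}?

0.197

At the optimum, C_{B,max}/C_{A0} = (k₁/k₂)^[k₂/(k₂−k₁)].
= (0.0539/0.156)^(0.156/(0.156−0.0539)) = (0.3455)^(1.528) = 0.1972.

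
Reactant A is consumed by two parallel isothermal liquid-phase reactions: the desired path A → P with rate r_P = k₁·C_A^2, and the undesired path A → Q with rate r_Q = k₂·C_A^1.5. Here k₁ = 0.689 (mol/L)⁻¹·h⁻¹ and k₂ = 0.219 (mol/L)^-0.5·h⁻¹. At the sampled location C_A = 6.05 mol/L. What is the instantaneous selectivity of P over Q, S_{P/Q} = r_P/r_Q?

7.74

S_{P/Q} = r_P/r_Q = (k₁·C_A^2)/(k₂·C_A^1.5) = (k₁/k₂)·C_A^0.5.
= (0.689×6.050^2) / (0.219×6.050^1.5) = 25.22/3.259 = 7.74.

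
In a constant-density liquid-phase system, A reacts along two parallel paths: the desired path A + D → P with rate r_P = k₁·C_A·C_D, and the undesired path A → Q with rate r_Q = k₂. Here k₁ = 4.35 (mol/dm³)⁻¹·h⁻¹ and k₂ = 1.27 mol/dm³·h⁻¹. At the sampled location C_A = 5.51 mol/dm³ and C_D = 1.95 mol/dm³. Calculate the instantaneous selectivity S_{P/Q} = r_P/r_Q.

S_{P/Q} = r_P/r_Q = (k₁·C_A·C_D)/(k₂) = (k₁/k₂)·C_A·C_D.
= (4.35×5.510×1.950) / (1.27) = 46.74/1.270 = 36.8.
Since the desired path is higher order in A, keeping C_A high (PFR or concentrated feed) favours P.

36.8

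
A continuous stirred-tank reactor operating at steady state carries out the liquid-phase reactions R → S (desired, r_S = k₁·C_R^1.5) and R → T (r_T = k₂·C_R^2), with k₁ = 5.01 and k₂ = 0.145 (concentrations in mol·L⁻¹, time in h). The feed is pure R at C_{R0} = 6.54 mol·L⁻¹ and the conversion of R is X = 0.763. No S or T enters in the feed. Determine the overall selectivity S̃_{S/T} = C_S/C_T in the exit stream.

Exit C_R = C_{R0}(1−X) = 6.54×0.237 = 1.550 mol·L⁻¹.
Rates in a CSTR are evaluated at the outlet concentration: r_S = 5.01×1.550^1.5 = 9.668, r_T = 0.145×1.550^2 = 0.3484.
Overall selectivity = C_S/C_T = r_Sτ/(r_Tτ) = r_S/r_T = 27.8.

27.8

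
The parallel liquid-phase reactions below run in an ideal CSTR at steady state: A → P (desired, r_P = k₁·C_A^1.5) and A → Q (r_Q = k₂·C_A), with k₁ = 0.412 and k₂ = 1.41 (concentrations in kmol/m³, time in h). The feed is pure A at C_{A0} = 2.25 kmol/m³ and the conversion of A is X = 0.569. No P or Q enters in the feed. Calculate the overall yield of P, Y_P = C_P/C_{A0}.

0.127

Exit C_A = C_{A0}(1−X) = 2.25×0.431 = 0.9698 kmol/m³.
In a CSTR the entire volume is at exit conditions, so r_P = 0.412×0.9698^1.5 = 0.3934 and r_Q = 1.41×0.9698 = 1.367.
Fraction of consumed A going to P: r_P/(r_P+r_Q) = 0.2234.
C_P = 0.2234·C_{A0}·X = 0.2234×2.25×0.569 = 0.286 kmol/m³; Y_P = C_P/C_{A0} = 0.127.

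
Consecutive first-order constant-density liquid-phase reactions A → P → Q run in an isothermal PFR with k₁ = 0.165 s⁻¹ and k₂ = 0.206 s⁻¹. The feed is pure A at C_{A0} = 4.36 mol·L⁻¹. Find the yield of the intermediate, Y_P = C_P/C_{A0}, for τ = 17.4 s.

The intermediate concentration in a first-order A→B→C sequence is C_P = k₁C_{A0}(e^(−k₁τ) − e^(−k₂τ))/(k₂−k₁).
e^(−k₁τ) = e^(−0.165×17.4) = e^(−2.871) = 0.05664; e^(−k₂τ) = e^(−3.584) = 0.02775.
C_P = 0.165×4.36/(0.206−0.165) × (0.05664−0.02775) = 17.55×0.02889 = 0.5069 mol·L⁻¹.
Y_P = C_P/C_{A0} = 0.5069/4.36 = 0.116.

0.116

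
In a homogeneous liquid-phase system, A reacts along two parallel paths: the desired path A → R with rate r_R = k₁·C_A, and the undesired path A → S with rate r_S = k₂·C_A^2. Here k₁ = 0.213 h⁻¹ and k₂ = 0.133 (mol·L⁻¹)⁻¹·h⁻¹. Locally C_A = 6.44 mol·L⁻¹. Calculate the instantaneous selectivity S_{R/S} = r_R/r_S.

S_{R/S} = r_R/r_S = (k₁·C_A)/(k₂·C_A^2) = (k₁/k₂)·C_A⁻¹.
= (0.213×6.440) / (0.133×6.440^2) = 1.372/5.516 = 0.249.

0.249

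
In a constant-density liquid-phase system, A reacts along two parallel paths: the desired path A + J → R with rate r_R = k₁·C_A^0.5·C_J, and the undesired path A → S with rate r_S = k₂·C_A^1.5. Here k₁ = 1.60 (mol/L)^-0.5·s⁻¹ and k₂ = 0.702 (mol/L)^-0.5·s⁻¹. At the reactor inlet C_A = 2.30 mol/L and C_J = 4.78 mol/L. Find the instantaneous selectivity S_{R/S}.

4.74

S_{R/S} = r_R/r_S = (k₁·C_A^0.5·C_J)/(k₂·C_A^1.5) = (k₁/k₂)·C_A⁻¹·C_J.
= (1.60×2.300^0.5×4.780) / (0.702×2.300^1.5) = 11.60/2.449 = 4.74.
The undesired path is higher order in A, so low C_A (CSTR or dilute feed) favours R.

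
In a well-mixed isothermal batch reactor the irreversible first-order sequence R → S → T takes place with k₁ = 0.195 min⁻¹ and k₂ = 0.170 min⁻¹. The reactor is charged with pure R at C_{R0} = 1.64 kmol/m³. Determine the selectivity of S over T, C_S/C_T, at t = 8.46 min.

Solving the coupled first-order balances gives C_S(t) = [k₁/(k₂−k₁)]·C_{R0}·(e^(−k₁t) − e^(−k₂t)).
e^(−k₁t) = e^(−0.195×8.46) = e^(−1.650) = 0.1921; e^(−k₂t) = e^(−1.438) = 0.2374.
C_S = 0.195×1.64/(0.170−0.195) × (0.1921−0.2374) = (-12.79)×(-0.04525) = 0.5788 kmol/m³.
C_R = C_{R0}e^(−k₁t) = 0.3151 kmol/m³, so C_T = C_{R0}−C_R−C_S = 0.7461 kmol/m³; C_S/C_T = 0.776.

0.776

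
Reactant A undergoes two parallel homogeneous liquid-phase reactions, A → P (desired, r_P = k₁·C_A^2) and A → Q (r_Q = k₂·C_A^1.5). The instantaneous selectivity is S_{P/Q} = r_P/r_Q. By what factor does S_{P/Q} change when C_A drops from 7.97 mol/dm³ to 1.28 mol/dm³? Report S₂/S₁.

0.401

S_{P/Q} = (k₁/k₂)·C_A^0.5, so S₂/S₁ = (C_{A,2}/C_{A,1})^0.5.
= (1.28/7.97)^0.5 = (0.1606)^0.5 = 0.401.
Selectivity toward P falls as C_A falls — high-concentration operation is favoured.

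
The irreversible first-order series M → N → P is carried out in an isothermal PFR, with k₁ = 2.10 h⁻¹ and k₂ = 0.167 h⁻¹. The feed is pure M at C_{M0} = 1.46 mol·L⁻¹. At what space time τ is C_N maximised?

The intermediate peaks when r₁ = r₂, i.e. k₁e^(−k₁τ) = k₂e^(−k₂τ), giving τ_opt = ln(k₂/k₁)/(k₂−k₁).
= ln(0.167/2.10)/(0.167−2.10) = ln(0.07952)/-1.933 = -2.532/-1.933 = 1.31 h.

1.31 h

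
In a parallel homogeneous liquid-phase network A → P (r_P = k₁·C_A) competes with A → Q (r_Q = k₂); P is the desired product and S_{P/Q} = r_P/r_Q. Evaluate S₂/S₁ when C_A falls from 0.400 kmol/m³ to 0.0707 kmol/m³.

0.177

S_{P/Q} = (k₁/k₂)·C_A, so S₂/S₁ = (C_{A,2}/C_{A,1}).
= 0.0707/0.400 = 0.177.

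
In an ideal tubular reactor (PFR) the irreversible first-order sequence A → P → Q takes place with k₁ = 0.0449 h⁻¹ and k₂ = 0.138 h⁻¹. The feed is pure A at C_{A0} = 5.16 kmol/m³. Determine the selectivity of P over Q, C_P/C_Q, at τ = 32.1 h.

0.165

Solving the coupled first-order balances gives C_P(τ) = [k₁/(k₂−k₁)]·C_{A0}·(e^(−k₁τ) − e^(−k₂τ)).
e^(−k₁τ) = e^(−0.0449×32.1) = e^(−1.441) = 0.2366; e^(−k₂τ) = e^(−4.430) = 0.01192.
C_P = 0.0449×5.16/(0.138−0.0449) × (0.2366−0.01192) = 2.489×0.2247 = 0.5592 kmol/m³.
C_A = C_{A0}e^(−k₁τ) = 1.221 kmol/m³, so C_Q = C_{A0}−C_A−C_P = 3.380 kmol/m³; C_P/C_Q = 0.165.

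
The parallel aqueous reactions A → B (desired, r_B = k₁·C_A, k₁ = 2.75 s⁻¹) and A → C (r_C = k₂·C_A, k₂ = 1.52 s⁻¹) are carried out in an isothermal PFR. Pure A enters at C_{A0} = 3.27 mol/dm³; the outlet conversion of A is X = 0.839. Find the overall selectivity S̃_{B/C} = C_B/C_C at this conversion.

C_A = C_{A0}(1−X) = 0.5265 mol/dm³.
Both paths are first order in A, so the instantaneous fraction to B is constant: dC_B/d(−C_A) = k₁/(k₁+k₂) = 0.6440.
C_B = 0.6440·(C_{A0}−C_A) = 0.6440×2.744 = 1.77 mol/dm³.
C_C = (C_{A0}−C_A)−C_B = 0.9766 mol/dm³; S̃_{B/C} = 1.767/0.9766 = 1.81.

1.81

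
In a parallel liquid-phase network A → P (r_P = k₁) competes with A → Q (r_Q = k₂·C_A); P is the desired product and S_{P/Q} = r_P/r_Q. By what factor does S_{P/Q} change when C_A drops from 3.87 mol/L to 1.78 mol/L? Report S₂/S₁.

S_{P/Q} = (k₁/k₂)·C_A⁻¹, so S₂/S₁ = (C_{A,2}/C_{A,1})⁻¹.
= 3.87/1.78 = 2.17.
Selectivity toward P rises as C_A falls — low-concentration operation is favoured.

2.17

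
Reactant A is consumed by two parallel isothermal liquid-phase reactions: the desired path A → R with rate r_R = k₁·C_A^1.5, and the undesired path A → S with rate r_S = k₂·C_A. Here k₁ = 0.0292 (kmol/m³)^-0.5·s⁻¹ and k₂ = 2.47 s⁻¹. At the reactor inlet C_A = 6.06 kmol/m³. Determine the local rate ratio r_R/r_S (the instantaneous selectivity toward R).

S_{R/S} = r_R/r_S = (k₁·C_A^1.5)/(k₂·C_A) = (k₁/k₂)·C_A^0.5.
= (0.0292×6.060^1.5) / (2.47×6.060) = 0.4356/14.97 = 0.0291.

0.0291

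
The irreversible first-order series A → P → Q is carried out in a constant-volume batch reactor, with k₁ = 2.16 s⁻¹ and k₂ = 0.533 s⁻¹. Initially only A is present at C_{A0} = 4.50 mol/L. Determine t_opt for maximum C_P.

0.860 s

Setting dC_P/dt = 0 gives t_opt = ln(k₂/k₁)/(k₂−k₁).
= ln(0.533/2.16)/(0.533−2.16) = ln(0.2468)/-1.627 = -1.399/-1.627 = 0.860 s.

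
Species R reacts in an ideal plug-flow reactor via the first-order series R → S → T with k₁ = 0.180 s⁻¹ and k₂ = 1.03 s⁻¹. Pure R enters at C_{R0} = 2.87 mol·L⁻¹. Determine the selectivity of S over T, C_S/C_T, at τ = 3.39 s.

Solving the coupled first-order balances gives C_S(τ) = [k₁/(k₂−k₁)]·C_{R0}·(e^(−k₁τ) − e^(−k₂τ)).
e^(−k₁τ) = e^(−0.180×3.39) = e^(−0.6102) = 0.5432; e^(−k₂τ) = e^(−3.492) = 0.03045.
C_S = 0.180×2.87/(1.03−0.180) × (0.5432−0.03045) = 0.6078×0.5128 = 0.3117 mol·L⁻¹.
C_R = C_{R0}e^(−k₁τ) = 1.559 mol·L⁻¹, so C_T = C_{R0}−C_R−C_S = 0.9992 mol·L⁻¹; C_S/C_T = 0.312.

0.312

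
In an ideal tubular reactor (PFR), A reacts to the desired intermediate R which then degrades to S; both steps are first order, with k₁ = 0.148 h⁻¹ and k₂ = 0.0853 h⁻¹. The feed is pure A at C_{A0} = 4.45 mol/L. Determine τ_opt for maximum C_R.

8.79 h

For first-order series the maximum of C_R occurs at τ_opt = ln(k₂/k₁)/(k₂−k₁).
= ln(0.0853/0.148)/(0.0853−0.148) = ln(0.5764)/-0.06270 = -0.5510/-0.06270 = 8.79 h.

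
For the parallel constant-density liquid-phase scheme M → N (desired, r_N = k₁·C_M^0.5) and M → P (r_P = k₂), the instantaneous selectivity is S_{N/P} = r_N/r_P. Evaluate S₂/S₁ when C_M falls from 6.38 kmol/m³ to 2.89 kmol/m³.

0.673

S_{N/P} = (k₁/k₂)·C_M^0.5, so S₂/S₁ = (C_{M,2}/C_{M,1})^0.5.
= (2.89/6.38)^0.5 = (0.4530)^0.5 = 0.673.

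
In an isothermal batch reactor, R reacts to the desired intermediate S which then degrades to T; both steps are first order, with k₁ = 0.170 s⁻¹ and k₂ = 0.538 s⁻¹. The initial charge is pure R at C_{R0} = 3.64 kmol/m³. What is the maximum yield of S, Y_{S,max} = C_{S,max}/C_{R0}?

Evaluating C_S at t_opt = ln(k₂/k₁)/(k₂−k₁) gives C_{S,max}/C_{R0} = (k₁/k₂)^[k₂/(k₂−k₁)].
= (0.170/0.538)^(0.538/(0.538−0.170)) = (0.3160)^(1.462) = 0.1856.

0.186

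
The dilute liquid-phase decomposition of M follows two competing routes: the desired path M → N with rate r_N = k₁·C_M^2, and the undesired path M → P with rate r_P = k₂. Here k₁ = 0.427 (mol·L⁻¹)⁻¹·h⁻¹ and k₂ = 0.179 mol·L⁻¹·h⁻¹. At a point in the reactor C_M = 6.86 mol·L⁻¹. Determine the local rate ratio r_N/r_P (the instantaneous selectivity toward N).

S_{N/P} = r_N/r_P = (k₁·C_M^2)/(k₂) = (k₁/k₂)·C_M^2.
= (0.427×6.860^2) / (0.179) = 20.09/0.1790 = 112.

112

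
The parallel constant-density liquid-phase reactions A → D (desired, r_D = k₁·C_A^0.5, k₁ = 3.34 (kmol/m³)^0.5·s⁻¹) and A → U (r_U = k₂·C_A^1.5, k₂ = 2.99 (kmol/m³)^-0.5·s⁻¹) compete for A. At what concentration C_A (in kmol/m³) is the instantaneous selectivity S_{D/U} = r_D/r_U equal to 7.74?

S_{D/U} = (k₁/k₂)·C_A⁻¹ ⇒ C_A = (S·k₂/k₁)^(-1).
= (7.74×2.99/3.34)^(-1) = (6.929)^(-1) = 0.144 kmol/m³.

0.144 kmol/m³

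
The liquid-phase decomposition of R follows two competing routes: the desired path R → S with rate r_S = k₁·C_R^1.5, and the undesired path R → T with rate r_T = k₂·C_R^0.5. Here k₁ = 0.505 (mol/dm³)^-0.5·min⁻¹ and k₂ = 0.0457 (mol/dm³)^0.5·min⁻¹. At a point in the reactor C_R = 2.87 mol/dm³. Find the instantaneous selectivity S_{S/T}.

31.7

S_{S/T} = r_S/r_T = (k₁·C_R^1.5)/(k₂·C_R^0.5) = (k₁/k₂)·C_R.
= (0.505×2.870^1.5) / (0.0457×2.870^0.5) = 2.455/0.07742 = 31.7.
Since the desired path is higher order in R, keeping C_R high (PFR or concentrated feed) favours S.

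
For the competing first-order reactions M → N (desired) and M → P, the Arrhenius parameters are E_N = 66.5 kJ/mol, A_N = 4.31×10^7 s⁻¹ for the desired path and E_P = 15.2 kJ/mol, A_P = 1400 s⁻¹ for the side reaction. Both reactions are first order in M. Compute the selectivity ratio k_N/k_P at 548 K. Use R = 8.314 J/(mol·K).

0.397

Since both paths have the same order in M, the concentration cancels and S_{N/P} = k_N/k_P = (A_N/A_P)·exp[(E_P−E_N)/(RT)].
(E_P−E_N)/(RT) = (15.2−66.5)×10³/(8.314×548) = -51300/4556 = -11.26.
k_N/k_P = (4.31×10^7/1400)·exp(-11.26) = 30786 × 1.288×10^-5 = 0.397.
Since E_N > E_P, raising the temperature improves selectivity toward N.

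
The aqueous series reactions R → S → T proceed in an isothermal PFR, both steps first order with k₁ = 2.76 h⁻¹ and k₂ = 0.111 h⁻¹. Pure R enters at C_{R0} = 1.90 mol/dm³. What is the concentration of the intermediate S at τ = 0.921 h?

The intermediate concentration in a first-order A→B→C sequence is C_S = k₁C_{R0}(e^(−k₁τ) − e^(−k₂τ))/(k₂−k₁).
e^(−k₁τ) = e^(−2.76×0.921) = e^(−2.542) = 0.07871; e^(−k₂τ) = e^(−0.1022) = 0.9028.
C_S = 2.76×1.90/(0.111−2.76) × (0.07871−0.9028) = (-1.980)×(-0.8241) = 1.631 mol/dm³.

1.63 mol/dm³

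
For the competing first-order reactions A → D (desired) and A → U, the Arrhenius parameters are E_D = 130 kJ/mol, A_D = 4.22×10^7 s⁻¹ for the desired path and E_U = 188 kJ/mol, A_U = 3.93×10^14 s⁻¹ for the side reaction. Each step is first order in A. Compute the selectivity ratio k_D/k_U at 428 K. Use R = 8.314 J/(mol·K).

1.29

Since both paths have the same order in A, the concentration cancels and S_{D/U} = k_D/k_U = (A_D/A_U)·exp[(E_U−E_D)/(RT)].
(E_U−E_D)/(RT) = (188−130)×10³/(8.314×428) = 58000/3558 = 16.30.
k_D/k_U = (4.22×10^7/3.93×10^14)·exp(16.30) = 1.074×10^-7 × 1.199×10^7 = 1.29.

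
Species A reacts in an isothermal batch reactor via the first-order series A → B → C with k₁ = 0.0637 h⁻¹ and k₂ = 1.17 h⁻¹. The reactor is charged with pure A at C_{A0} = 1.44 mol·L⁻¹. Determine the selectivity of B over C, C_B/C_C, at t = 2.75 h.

0.401

The intermediate concentration in a first-order A→B→C sequence is C_B = k₁C_{A0}(e^(−k₁t) − e^(−k₂t))/(k₂−k₁).
e^(−k₁t) = e^(−0.0637×2.75) = e^(−0.1752) = 0.8393; e^(−k₂t) = e^(−3.217) = 0.04006.
C_B = 0.0637×1.44/(1.17−0.0637) × (0.8393−0.04006) = 0.08291×0.7993 = 0.06627 mol·L⁻¹.
C_A = C_{A0}e^(−k₁t) = 1.209 mol·L⁻¹, so C_C = C_{A0}−C_A−C_B = 0.1651 mol·L⁻¹; C_B/C_C = 0.401.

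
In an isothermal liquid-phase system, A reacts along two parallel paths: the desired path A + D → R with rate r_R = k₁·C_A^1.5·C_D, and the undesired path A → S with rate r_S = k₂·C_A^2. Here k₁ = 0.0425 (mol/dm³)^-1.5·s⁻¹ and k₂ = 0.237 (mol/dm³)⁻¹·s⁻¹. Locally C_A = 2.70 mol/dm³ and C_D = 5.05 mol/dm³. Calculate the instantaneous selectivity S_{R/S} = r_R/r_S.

0.551

S_{R/S} = r_R/r_S = (k₁·C_A^1.5·C_D)/(k₂·C_A^2) = (k₁/k₂)·C_A^-0.5·C_D.
= (0.0425×2.700^1.5×5.050) / (0.237×2.700^2) = 0.9522/1.728 = 0.551.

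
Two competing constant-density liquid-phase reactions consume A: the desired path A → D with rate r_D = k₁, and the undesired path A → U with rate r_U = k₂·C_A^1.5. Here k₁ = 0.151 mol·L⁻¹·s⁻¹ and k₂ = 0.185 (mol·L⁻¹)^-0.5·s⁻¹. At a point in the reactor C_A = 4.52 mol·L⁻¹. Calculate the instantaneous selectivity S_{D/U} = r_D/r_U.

0.0849

S_{D/U} = r_D/r_U = (k₁)/(k₂·C_A^1.5) = (k₁/k₂)·C_A^-1.5.
= (0.151) / (0.185×4.520^1.5) = 0.1510/1.778 = 0.0849.
The undesired path is higher order in A, so low C_A (CSTR or dilute feed) favours D.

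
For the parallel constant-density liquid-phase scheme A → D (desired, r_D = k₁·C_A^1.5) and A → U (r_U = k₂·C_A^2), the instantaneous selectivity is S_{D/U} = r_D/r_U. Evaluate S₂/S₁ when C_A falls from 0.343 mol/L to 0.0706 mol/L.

S_{D/U} = (k₁/k₂)·C_A^-0.5, so S₂/S₁ = (C_{A,2}/C_{A,1})^-0.5.
= (0.0706/0.343)^(-0.5) = (0.2058)^(-0.5) = 2.20.
Selectivity toward D rises as C_A falls — low-concentration operation is favoured.

2.20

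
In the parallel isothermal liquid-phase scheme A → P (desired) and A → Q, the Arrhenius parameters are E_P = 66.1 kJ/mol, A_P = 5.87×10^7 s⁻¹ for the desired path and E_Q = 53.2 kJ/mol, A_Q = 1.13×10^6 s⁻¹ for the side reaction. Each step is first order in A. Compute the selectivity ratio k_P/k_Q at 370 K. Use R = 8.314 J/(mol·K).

0.784

k_P/k_Q = (A_P/A_Q)·exp[−(E_P−E_Q)/(RT)] = (A_P/A_Q)·exp[(E_Q−E_P)/(RT)].
(E_Q−E_P)/(RT) = (53.2−66.1)×10³/(8.314×370) = -12900/3076 = -4.194.
k_P/k_Q = (5.87×10^7/1.13×10^6)·exp(-4.194) = 51.95 × 0.01509 = 0.784.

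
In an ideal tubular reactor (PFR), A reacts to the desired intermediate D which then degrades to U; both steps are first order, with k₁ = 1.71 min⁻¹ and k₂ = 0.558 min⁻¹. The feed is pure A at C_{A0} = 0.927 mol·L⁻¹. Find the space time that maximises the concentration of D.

Setting dC_D/dτ = 0 gives τ_opt = ln(k₂/k₁)/(k₂−k₁).
= ln(0.558/1.71)/(0.558−1.71) = ln(0.3263)/-1.152 = -1.120/-1.152 = 0.972 min.

0.972 min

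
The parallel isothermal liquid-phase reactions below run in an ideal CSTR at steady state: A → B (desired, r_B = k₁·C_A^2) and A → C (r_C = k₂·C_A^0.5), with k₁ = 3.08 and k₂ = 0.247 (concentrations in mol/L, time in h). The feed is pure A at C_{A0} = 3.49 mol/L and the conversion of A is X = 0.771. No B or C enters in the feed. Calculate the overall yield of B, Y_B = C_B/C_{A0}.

Exit C_A = C_{A0}(1−X) = 3.49×0.229 = 0.7992 mol/L.
A CSTR operates uniformly at the exit composition, giving r_B = 1.967 and r_C = 0.2208 (each k·C_A^n at C_A = 0.7992).
Fraction of consumed A going to B: r_B/(r_B+r_C) = 0.8991.
C_B = 0.8991·C_{A0}·X = 0.8991×3.49×0.771 = 2.42 mol/L; Y_B = C_B/C_{A0} = 0.693.

0.693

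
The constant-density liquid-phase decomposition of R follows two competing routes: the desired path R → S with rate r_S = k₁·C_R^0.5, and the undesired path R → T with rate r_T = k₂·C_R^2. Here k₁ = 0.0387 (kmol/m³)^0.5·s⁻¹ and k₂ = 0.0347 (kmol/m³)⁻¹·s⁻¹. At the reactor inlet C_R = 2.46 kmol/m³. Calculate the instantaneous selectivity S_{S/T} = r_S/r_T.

0.289

S_{S/T} = r_S/r_T = (k₁·C_R^0.5)/(k₂·C_R^2) = (k₁/k₂)·C_R^-1.5.
= (0.0387×2.460^0.5) / (0.0347×2.460^2) = 0.06070/0.2100 = 0.289.
The undesired path is higher order in R, so low C_R (CSTR or dilute feed) favours S.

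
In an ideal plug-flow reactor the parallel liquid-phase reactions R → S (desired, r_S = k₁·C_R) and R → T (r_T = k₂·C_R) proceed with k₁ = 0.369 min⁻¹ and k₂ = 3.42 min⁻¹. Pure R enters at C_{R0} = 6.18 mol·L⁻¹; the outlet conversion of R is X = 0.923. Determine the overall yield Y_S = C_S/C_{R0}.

C_R = C_{R0}(1−X) = 0.4759 mol·L⁻¹.
Both paths are first order in R, so the instantaneous fraction to S is constant: dC_S/d(−C_R) = k₁/(k₁+k₂) = 0.09739.
C_S = 0.09739·(C_{R0}−C_R) = 0.09739×5.704 = 0.556 mol·L⁻¹.
Y_S = C_S/C_{R0} = 0.5555/6.18 = 0.0899.

0.0899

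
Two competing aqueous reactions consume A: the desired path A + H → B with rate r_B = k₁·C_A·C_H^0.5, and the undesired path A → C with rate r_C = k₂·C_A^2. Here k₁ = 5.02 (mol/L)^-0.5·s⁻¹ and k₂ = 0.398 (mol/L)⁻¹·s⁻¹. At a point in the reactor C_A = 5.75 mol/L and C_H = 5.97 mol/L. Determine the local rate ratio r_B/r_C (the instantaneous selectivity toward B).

5.36

S_{B/C} = r_B/r_C = (k₁·C_A·C_H^0.5)/(k₂·C_A^2) = (k₁/k₂)·C_A⁻¹·C_H^0.5.
= (5.02×5.750×5.970^0.5) / (0.398×5.750^2) = 70.53/13.16 = 5.36.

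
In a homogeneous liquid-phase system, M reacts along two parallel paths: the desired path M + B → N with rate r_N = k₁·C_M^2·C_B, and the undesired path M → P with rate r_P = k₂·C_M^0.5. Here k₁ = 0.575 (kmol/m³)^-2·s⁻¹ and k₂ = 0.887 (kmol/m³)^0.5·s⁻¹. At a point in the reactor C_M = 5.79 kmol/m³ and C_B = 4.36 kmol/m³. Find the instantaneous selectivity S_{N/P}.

39.4

S_{N/P} = r_N/r_P = (k₁·C_M^2·C_B)/(k₂·C_M^0.5) = (k₁/k₂)·C_M^1.5·C_B.
= (0.575×5.790^2×4.360) / (0.887×5.790^0.5) = 84.04/2.134 = 39.4.
Since the desired path is higher order in M, keeping C_M high (PFR or concentrated feed) favours N.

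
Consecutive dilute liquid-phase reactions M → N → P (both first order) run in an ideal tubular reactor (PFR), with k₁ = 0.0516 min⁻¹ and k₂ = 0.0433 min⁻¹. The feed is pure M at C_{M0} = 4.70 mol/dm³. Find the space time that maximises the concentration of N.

21.1 min

Setting dC_N/dτ = 0 gives τ_opt = ln(k₂/k₁)/(k₂−k₁).
= ln(0.0433/0.0516)/(0.0433−0.0516) = ln(0.8391)/-0.008300 = -0.1754/-0.008300 = 21.1 min.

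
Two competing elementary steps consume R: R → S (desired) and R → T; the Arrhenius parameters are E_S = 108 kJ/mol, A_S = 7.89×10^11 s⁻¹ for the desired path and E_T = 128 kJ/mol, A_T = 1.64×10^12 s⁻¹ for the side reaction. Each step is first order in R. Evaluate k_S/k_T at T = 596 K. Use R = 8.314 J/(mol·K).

27.2

k_S/k_T = (A_S/A_T)·exp[−(E_S−E_T)/(RT)] = (A_S/A_T)·exp[(E_T−E_S)/(RT)].
(E_T−E_S)/(RT) = (128−108)×10³/(8.314×596) = 20000/4955 = 4.036.
k_S/k_T = (7.89×10^11/1.64×10^12)·exp(4.036) = 0.4811 × 56.61 = 27.2.
Since E_S < E_T, lowering the temperature improves selectivity toward S.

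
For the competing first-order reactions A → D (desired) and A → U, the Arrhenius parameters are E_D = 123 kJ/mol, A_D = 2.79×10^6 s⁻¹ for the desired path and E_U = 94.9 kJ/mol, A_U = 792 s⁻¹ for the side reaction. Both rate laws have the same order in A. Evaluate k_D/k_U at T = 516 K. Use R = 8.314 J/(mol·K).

5.04

Since both paths have the same order in A, the concentration cancels and S_{D/U} = k_D/k_U = (A_D/A_U)·exp[(E_U−E_D)/(RT)].
(E_U−E_D)/(RT) = (94.9−123)×10³/(8.314×516) = -28100/4290 = -6.550.
k_D/k_U = (2.79×10^6/792)·exp(-6.550) = 3523 × 0.001430 = 5.04.
Since E_D > E_U, raising the temperature improves selectivity toward D.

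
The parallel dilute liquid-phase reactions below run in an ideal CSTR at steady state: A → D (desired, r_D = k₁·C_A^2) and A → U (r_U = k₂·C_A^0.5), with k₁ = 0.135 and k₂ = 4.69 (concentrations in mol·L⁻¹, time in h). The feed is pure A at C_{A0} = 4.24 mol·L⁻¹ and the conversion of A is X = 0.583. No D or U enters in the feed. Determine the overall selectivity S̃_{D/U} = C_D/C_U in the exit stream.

Exit C_A = C_{A0}(1−X) = 4.24×0.417 = 1.768 mol·L⁻¹.
A CSTR operates uniformly at the exit composition, giving r_D = 0.4220 and r_U = 6.236 (each k·C_A^n at C_A = 1.768).
Overall selectivity = C_D/C_U = r_Dτ/(r_Uτ) = r_D/r_U = 0.0677.

0.0677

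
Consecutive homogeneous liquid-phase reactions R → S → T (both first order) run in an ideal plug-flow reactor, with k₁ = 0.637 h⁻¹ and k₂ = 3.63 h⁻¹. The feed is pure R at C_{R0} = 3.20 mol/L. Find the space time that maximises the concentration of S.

0.581 h

For first-order series the maximum of C_S occurs at τ_opt = ln(k₂/k₁)/(k₂−k₁).
= ln(3.63/0.637)/(3.63−0.637) = ln(5.699)/2.993 = 1.740/2.993 = 0.581 h.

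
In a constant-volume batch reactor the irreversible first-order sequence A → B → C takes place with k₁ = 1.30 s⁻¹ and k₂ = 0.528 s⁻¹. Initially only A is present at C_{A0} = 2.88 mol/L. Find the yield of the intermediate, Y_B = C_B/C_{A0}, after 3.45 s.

0.253

Solving the coupled first-order balances gives C_B(t) = [k₁/(k₂−k₁)]·C_{A0}·(e^(−k₁t) − e^(−k₂t)).
e^(−k₁t) = e^(−1.30×3.45) = e^(−4.485) = 0.01128; e^(−k₂t) = e^(−1.822) = 0.1618.
C_B = 1.30×2.88/(0.528−1.30) × (0.01128−0.1618) = (-4.850)×(-0.1505) = 0.7298 mol/L.
Y_B = C_B/C_{A0} = 0.7298/2.88 = 0.253.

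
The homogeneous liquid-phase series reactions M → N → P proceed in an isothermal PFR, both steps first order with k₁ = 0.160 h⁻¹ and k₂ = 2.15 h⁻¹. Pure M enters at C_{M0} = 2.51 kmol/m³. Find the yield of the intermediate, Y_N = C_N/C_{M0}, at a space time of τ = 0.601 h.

For first-order series with pure M initially, C_N(τ) = k₁C_{M0}/(k₂−k₁)·(e^(−k₁τ) − e^(−k₂τ)).
e^(−k₁τ) = e^(−0.160×0.601) = e^(−0.09616) = 0.9083; e^(−k₂τ) = e^(−1.292) = 0.2747.
C_N = 0.160×2.51/(2.15−0.160) × (0.9083−0.2747) = 0.2018×0.6336 = 0.1279 kmol/m³.
Y_N = C_N/C_{M0} = 0.1279/2.51 = 0.0509.

0.0509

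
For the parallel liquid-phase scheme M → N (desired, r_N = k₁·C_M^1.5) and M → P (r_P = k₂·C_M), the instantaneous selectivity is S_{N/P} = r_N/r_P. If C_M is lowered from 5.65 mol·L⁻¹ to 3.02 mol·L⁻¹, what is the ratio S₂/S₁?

0.731

S_{N/P} = (k₁/k₂)·C_M^0.5, so S₂/S₁ = (C_{M,2}/C_{M,1})^0.5.
= (3.02/5.65)^0.5 = (0.5345)^0.5 = 0.731.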